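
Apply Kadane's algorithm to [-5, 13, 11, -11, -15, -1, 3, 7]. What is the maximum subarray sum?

Using Kadane's algorithm on [-5, 13, 11, -11, -15, -1, 3, 7]:

Scanning through the array:
Position 1 (value 13): max_ending_here = 13, max_so_far = 13
Position 2 (value 11): max_ending_here = 24, max_so_far = 24
Position 3 (value -11): max_ending_here = 13, max_so_far = 24
Position 4 (value -15): max_ending_here = -2, max_so_far = 24
Position 5 (value -1): max_ending_here = -1, max_so_far = 24
Position 6 (value 3): max_ending_here = 3, max_so_far = 24
Position 7 (value 7): max_ending_here = 10, max_so_far = 24

Maximum subarray: [13, 11]
Maximum sum: 24

The maximum subarray is [13, 11] with sum 24. This subarray runs from index 1 to index 2.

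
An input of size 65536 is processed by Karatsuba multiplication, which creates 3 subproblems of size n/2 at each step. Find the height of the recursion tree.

For divide and conquer with division factor 2:

Problem sizes at each level:
Level 0: 65536
Level 1: 32768
Level 2: 16384
Level 3: 8192
Level 4: 4096
Level 5: 2048
Level 6: 1024
Level 7: 512
Level 8: 256
Level 9: 128
Level 10: 64
Level 11: 32
Level 12: 16
Level 13: 8
Level 14: 4
Level 15: 2
Level 16: 1

The root is level 0 and the size-1 base case is level 16 (the tree spans levels 0 through 16, i.e. 17 levels counting the root), so the depth is the number of divisions: log_2(65536) = 16

The recursion tree depth is log_2(65536) = 16. At each level, the problem size is divided by 2, so it takes 16 divisions to reduce to a base case of size 1. The algorithm makes 3 recursive calls at each level.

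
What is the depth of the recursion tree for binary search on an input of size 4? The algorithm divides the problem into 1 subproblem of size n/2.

For divide and conquer with division factor 2:

Problem sizes at each level:
Level 0: 4
Level 1: 2
Level 2: 1

The root is level 0 and the size-1 base case is level 2 (the tree spans levels 0 through 2, i.e. 3 levels counting the root), so the depth is the number of divisions: log_2(4) = 2

The recursion tree depth is log_2(4) = 2. At each level, the problem size is divided by 2, so it takes 2 divisions to reduce to a base case of size 1. The algorithm makes 1 recursive call at each level.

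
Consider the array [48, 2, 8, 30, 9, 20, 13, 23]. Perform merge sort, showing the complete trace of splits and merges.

Merge sort trace:

Split: [48, 2, 8, 30, 9, 20, 13, 23] -> [48, 2, 8, 30] and [9, 20, 13, 23]
  Split: [48, 2, 8, 30] -> [48, 2] and [8, 30]
    Split: [48, 2] -> [48] and [2]
    Merge: [48] + [2] -> [2, 48]
    Split: [8, 30] -> [8] and [30]
    Merge: [8] + [30] -> [8, 30]
  Merge: [2, 48] + [8, 30] -> [2, 8, 30, 48]
  Split: [9, 20, 13, 23] -> [9, 20] and [13, 23]
    Split: [9, 20] -> [9] and [20]
    Merge: [9] + [20] -> [9, 20]
    Split: [13, 23] -> [13] and [23]
    Merge: [13] + [23] -> [13, 23]
  Merge: [9, 20] + [13, 23] -> [9, 13, 20, 23]
Merge: [2, 8, 30, 48] + [9, 13, 20, 23] -> [2, 8, 9, 13, 20, 23, 30, 48]

Final sorted array: [2, 8, 9, 13, 20, 23, 30, 48]

The merge sort proceeds by recursively splitting the array and merging sorted halves.
After all merges, the sorted array is [2, 8, 9, 13, 20, 23, 30, 48].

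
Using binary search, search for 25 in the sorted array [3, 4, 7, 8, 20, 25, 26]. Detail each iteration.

Binary search for 25 in [3, 4, 7, 8, 20, 25, 26]:

lo=0, hi=6, mid=3, arr[mid]=8 -> 8 < 25, search right half
lo=4, hi=6, mid=5, arr[mid]=25 -> Found target at index 5!

Binary search finds 25 at index 5 after 2 comparisons. The search repeatedly halves the search space by comparing with the middle element.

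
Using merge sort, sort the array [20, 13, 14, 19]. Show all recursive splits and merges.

Merge sort trace:

Split: [20, 13, 14, 19] -> [20, 13] and [14, 19]
  Split: [20, 13] -> [20] and [13]
  Merge: [20] + [13] -> [13, 20]
  Split: [14, 19] -> [14] and [19]
  Merge: [14] + [19] -> [14, 19]
Merge: [13, 20] + [14, 19] -> [13, 14, 19, 20]

Final sorted array: [13, 14, 19, 20]

The merge sort proceeds by recursively splitting the array and merging sorted halves.
After all merges, the sorted array is [13, 14, 19, 20].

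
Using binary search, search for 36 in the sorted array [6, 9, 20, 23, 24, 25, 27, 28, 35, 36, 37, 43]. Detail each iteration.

Binary search for 36 in [6, 9, 20, 23, 24, 25, 27, 28, 35, 36, 37, 43]:

lo=0, hi=11, mid=5, arr[mid]=25 -> 25 < 36, search right half
lo=6, hi=11, mid=8, arr[mid]=35 -> 35 < 36, search right half
lo=9, hi=11, mid=10, arr[mid]=37 -> 37 > 36, search left half
lo=9, hi=9, mid=9, arr[mid]=36 -> Found target at index 9!

Binary search finds 36 at index 9 after 4 comparisons. The search repeatedly halves the search space by comparing with the middle element.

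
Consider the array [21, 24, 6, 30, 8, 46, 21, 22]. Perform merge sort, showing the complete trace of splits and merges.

Merge sort trace:

Split: [21, 24, 6, 30, 8, 46, 21, 22] -> [21, 24, 6, 30] and [8, 46, 21, 22]
  Split: [21, 24, 6, 30] -> [21, 24] and [6, 30]
    Split: [21, 24] -> [21] and [24]
    Merge: [21] + [24] -> [21, 24]
    Split: [6, 30] -> [6] and [30]
    Merge: [6] + [30] -> [6, 30]
  Merge: [21, 24] + [6, 30] -> [6, 21, 24, 30]
  Split: [8, 46, 21, 22] -> [8, 46] and [21, 22]
    Split: [8, 46] -> [8] and [46]
    Merge: [8] + [46] -> [8, 46]
    Split: [21, 22] -> [21] and [22]
    Merge: [21] + [22] -> [21, 22]
  Merge: [8, 46] + [21, 22] -> [8, 21, 22, 46]
Merge: [6, 21, 24, 30] + [8, 21, 22, 46] -> [6, 8, 21, 21, 22, 24, 30, 46]

Final sorted array: [6, 8, 21, 21, 22, 24, 30, 46]

The merge sort proceeds by recursively splitting the array and merging sorted halves.
After all merges, the sorted array is [6, 8, 21, 21, 22, 24, 30, 46].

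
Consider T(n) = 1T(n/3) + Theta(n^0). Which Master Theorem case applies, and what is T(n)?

Master Theorem for T(n) = 1T(n/3) + O(n^0):

a = 1, b = 3, c = 0
log_b(a) = log_3(1) = 0.0000

Case 2: c = 0 = log_3(1) = 0.0000
T(n) = O(n^0 log n) = O(log n)

For T(n) = 1T(n/3) + O(n^0): log_3(1) = 0.0000. This is Case 2 of the Master Theorem (c = log_b(a), equal work at all levels), giving O(log n).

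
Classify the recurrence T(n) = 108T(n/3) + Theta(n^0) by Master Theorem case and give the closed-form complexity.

Master Theorem for T(n) = 108T(n/3) + O(n^0):

a = 108, b = 3, c = 0
log_b(a) = log_3(108) = 4.2619

Case 1: c = 0 < log_3(108) = 4.2619
T(n) = O(n^(log_3 108))

For T(n) = 108T(n/3) + O(n^0): log_3(108) = 4.2619. This is Case 1 of the Master Theorem (c < log_b(a), work dominated by leaves), giving O(n^(log_3 108)).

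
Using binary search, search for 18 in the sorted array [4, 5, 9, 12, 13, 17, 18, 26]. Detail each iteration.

Binary search for 18 in [4, 5, 9, 12, 13, 17, 18, 26]:

lo=0, hi=7, mid=3, arr[mid]=12 -> 12 < 18, search right half
lo=4, hi=7, mid=5, arr[mid]=17 -> 17 < 18, search right half
lo=6, hi=7, mid=6, arr[mid]=18 -> Found target at index 6!

Binary search finds 18 at index 6 after 3 comparisons. The search repeatedly halves the search space by comparing with the middle element.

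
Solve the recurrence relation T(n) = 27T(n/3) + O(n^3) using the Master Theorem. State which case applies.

Master Theorem for T(n) = 27T(n/3) + O(n^3):

a = 27, b = 3, c = 3
log_b(a) = log_3(27) = 3.0000

Case 2: c = 3 = log_3(27) = 3.0000
T(n) = O(n^3 log n) = O(n^3 log n)

For T(n) = 27T(n/3) + O(n^3): log_3(27) = 3.0000. This is Case 2 of the Master Theorem (c = log_b(a), equal work at all levels), giving O(n^3 log n).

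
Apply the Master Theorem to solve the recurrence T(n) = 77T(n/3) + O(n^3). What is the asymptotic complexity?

Master Theorem for T(n) = 77T(n/3) + O(n^3):

a = 77, b = 3, c = 3
log_b(a) = log_3(77) = 3.9539

Case 1: c = 3 < log_3(77) = 3.9539
T(n) = O(n^(log_3 77))

For T(n) = 77T(n/3) + O(n^3): log_3(77) = 3.9539. This is Case 1 of the Master Theorem (c < log_b(a), work dominated by leaves), giving O(n^(log_3 77)).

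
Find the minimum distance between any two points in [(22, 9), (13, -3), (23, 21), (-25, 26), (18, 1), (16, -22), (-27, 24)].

Computing all pairwise distances among 7 points:

d((22, 9), (13, -3)) = 15.0
d((22, 9), (23, 21)) = 12.0416
d((22, 9), (-25, 26)) = 49.98
d((22, 9), (18, 1)) = 8.9443
d((22, 9), (16, -22)) = 31.5753
d((22, 9), (-27, 24)) = 51.2445
d((13, -3), (23, 21)) = 26.0
d((13, -3), (-25, 26)) = 47.8017
d((13, -3), (18, 1)) = 6.4031
d((13, -3), (16, -22)) = 19.2354
d((13, -3), (-27, 24)) = 48.2597
d((23, 21), (-25, 26)) = 48.2597
d((23, 21), (18, 1)) = 20.6155
d((23, 21), (16, -22)) = 43.566
d((23, 21), (-27, 24)) = 50.0899
d((-25, 26), (18, 1)) = 49.7393
d((-25, 26), (16, -22)) = 63.1269
d((-25, 26), (-27, 24)) = 2.8284 <-- minimum
d((18, 1), (16, -22)) = 23.0868
d((18, 1), (-27, 24)) = 50.5371
d((16, -22), (-27, 24)) = 62.9682

Closest pair: (-25, 26) and (-27, 24) with distance 2.8284

The closest pair is (-25, 26) and (-27, 24) with Euclidean distance 2.8284. For 7 points, brute-force pairwise comparison is shown above. For large n, the divide-and-conquer algorithm (sort by x, recurse on halves, check the dividing strip) achieves O(n log n).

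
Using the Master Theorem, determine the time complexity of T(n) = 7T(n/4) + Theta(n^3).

Master Theorem for T(n) = 7T(n/4) + O(n^3):

a = 7, b = 4, c = 3
log_b(a) = log_4(7) = 1.4037

Case 3: c = 3 > log_4(7) = 1.4037
T(n) = O(n^3) = O(n^3)

For T(n) = 7T(n/4) + O(n^3): log_4(7) = 1.4037. This is Case 3 of the Master Theorem (c > log_b(a), work dominated by root), giving O(n^3).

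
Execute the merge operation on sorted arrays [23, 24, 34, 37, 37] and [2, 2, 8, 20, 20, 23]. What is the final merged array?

Merging process:

Compare 23 vs 2: take 2 from right. Merged: [2]
Compare 23 vs 2: take 2 from right. Merged: [2, 2]
Compare 23 vs 8: take 8 from right. Merged: [2, 2, 8]
Compare 23 vs 20: take 20 from right. Merged: [2, 2, 8, 20]
Compare 23 vs 20: take 20 from right. Merged: [2, 2, 8, 20, 20]
Compare 23 vs 23: take 23 from left. Merged: [2, 2, 8, 20, 20, 23]
Compare 24 vs 23: take 23 from right. Merged: [2, 2, 8, 20, 20, 23, 23]
Append remaining from left: [24, 34, 37, 37]. Merged: [2, 2, 8, 20, 20, 23, 23, 24, 34, 37, 37]

Final merged array: [2, 2, 8, 20, 20, 23, 23, 24, 34, 37, 37]
Total comparisons: 7

The merged array is [2, 2, 8, 20, 20, 23, 23, 24, 34, 37, 37], requiring 7 comparisons. The merge step runs in O(n) time where n is the total number of elements.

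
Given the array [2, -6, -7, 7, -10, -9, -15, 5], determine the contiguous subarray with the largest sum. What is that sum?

Using Kadane's algorithm on [2, -6, -7, 7, -10, -9, -15, 5]:

Scanning through the array:
Position 1 (value -6): max_ending_here = -4, max_so_far = 2
Position 2 (value -7): max_ending_here = -7, max_so_far = 2
Position 3 (value 7): max_ending_here = 7, max_so_far = 7
Position 4 (value -10): max_ending_here = -3, max_so_far = 7
Position 5 (value -9): max_ending_here = -9, max_so_far = 7
Position 6 (value -15): max_ending_here = -15, max_so_far = 7
Position 7 (value 5): max_ending_here = 5, max_so_far = 7

Maximum subarray: [7]
Maximum sum: 7

The maximum subarray is [7] with sum 7. This subarray runs from index 3 to index 3.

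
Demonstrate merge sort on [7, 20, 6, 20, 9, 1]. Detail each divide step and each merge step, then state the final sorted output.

Merge sort trace:

Split: [7, 20, 6, 20, 9, 1] -> [7, 20, 6] and [20, 9, 1]
  Split: [7, 20, 6] -> [7] and [20, 6]
    Split: [20, 6] -> [20] and [6]
    Merge: [20] + [6] -> [6, 20]
  Merge: [7] + [6, 20] -> [6, 7, 20]
  Split: [20, 9, 1] -> [20] and [9, 1]
    Split: [9, 1] -> [9] and [1]
    Merge: [9] + [1] -> [1, 9]
  Merge: [20] + [1, 9] -> [1, 9, 20]
Merge: [6, 7, 20] + [1, 9, 20] -> [1, 6, 7, 9, 20, 20]

Final sorted array: [1, 6, 7, 9, 20, 20]

The merge sort proceeds by recursively splitting the array and merging sorted halves.
After all merges, the sorted array is [1, 6, 7, 9, 20, 20].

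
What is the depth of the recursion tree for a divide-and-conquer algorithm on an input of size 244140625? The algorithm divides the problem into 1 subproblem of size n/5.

For divide and conquer with division factor 5:

Problem sizes at each level:
Level 0: 244140625
Level 1: 48828125
Level 2: 9765625
Level 3: 1953125
Level 4: 390625
Level 5: 78125
Level 6: 15625
Level 7: 3125
Level 8: 625
Level 9: 125
Level 10: 25
Level 11: 5
Level 12: 1

The root is level 0 and the size-1 base case is level 12 (the tree spans levels 0 through 12, i.e. 13 levels counting the root), so the depth is the number of divisions: log_5(244140625) = 12

The recursion tree depth is log_5(244140625) = 12. At each level, the problem size is divided by 5, so it takes 12 divisions to reduce to a base case of size 1. The algorithm makes 1 recursive call at each level.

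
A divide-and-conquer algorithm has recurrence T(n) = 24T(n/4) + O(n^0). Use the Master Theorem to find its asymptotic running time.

Master Theorem for T(n) = 24T(n/4) + O(n^0):

a = 24, b = 4, c = 0
log_b(a) = log_4(24) = 2.2925

Case 1: c = 0 < log_4(24) = 2.2925
T(n) = O(n^(log_4 24))

For T(n) = 24T(n/4) + O(n^0): log_4(24) = 2.2925. This is Case 1 of the Master Theorem (c < log_b(a), work dominated by leaves), giving O(n^(log_4 24)).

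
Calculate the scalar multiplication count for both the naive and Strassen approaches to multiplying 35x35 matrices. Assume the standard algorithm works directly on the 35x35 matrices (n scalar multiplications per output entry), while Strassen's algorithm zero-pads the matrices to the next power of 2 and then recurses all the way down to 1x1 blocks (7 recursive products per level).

Matrix multiplication for 35x35 matrices:

Strassen's algorithm requires power-of-2 dimensions. Pad 35x35 to 64x64 (next power of 2).

Standard algorithm: 35^3 = 42875 multiplications
Strassen's algorithm: 7^(log2(64)) = 7^6 = 117649 multiplications
Difference: 42875 - 117649 = -74774 (Strassen uses MORE here due to padding overhead — for small or just-over-power-of-2 n, padding can outweigh the per-level savings)

Standard: 42875 multiplications (35^3). Strassen: 117649 multiplications (7^6, after padding to 64x64). Strassen reduces 8 recursive multiplications to 7 at each level.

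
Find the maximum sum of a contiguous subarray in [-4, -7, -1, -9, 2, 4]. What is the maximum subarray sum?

Using Kadane's algorithm on [-4, -7, -1, -9, 2, 4]:

Scanning through the array:
Position 1 (value -7): max_ending_here = -7, max_so_far = -4
Position 2 (value -1): max_ending_here = -1, max_so_far = -1
Position 3 (value -9): max_ending_here = -9, max_so_far = -1
Position 4 (value 2): max_ending_here = 2, max_so_far = 2
Position 5 (value 4): max_ending_here = 6, max_so_far = 6

Maximum subarray: [2, 4]
Maximum sum: 6

The maximum subarray is [2, 4] with sum 6. This subarray runs from index 4 to index 5.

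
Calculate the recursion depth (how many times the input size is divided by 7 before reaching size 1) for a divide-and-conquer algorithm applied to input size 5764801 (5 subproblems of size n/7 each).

For divide and conquer with division factor 7:

Problem sizes at each level:
Level 0: 5764801
Level 1: 823543
Level 2: 117649
Level 3: 16807
Level 4: 2401
Level 5: 343
Level 6: 49
Level 7: 7
Level 8: 1

The root is level 0 and the size-1 base case is level 8 (the tree spans levels 0 through 8, i.e. 9 levels counting the root), so the depth is the number of divisions: log_7(5764801) = 8

The recursion tree depth is log_7(5764801) = 8. At each level, the problem size is divided by 7, so it takes 8 divisions to reduce to a base case of size 1. The algorithm makes 5 recursive calls at each level.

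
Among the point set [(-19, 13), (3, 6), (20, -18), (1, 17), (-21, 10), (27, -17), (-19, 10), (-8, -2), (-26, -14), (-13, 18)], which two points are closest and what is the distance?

Computing all pairwise distances among 10 points:

d((-19, 13), (3, 6)) = 23.0868
d((-19, 13), (20, -18)) = 49.8197
d((-19, 13), (1, 17)) = 20.3961
d((-19, 13), (-21, 10)) = 3.6056
d((-19, 13), (27, -17)) = 54.9181
d((-19, 13), (-19, 10)) = 3.0
d((-19, 13), (-8, -2)) = 18.6011
d((-19, 13), (-26, -14)) = 27.8927
d((-19, 13), (-13, 18)) = 7.8102
d((3, 6), (20, -18)) = 29.4109
d((3, 6), (1, 17)) = 11.1803
d((3, 6), (-21, 10)) = 24.3311
d((3, 6), (27, -17)) = 33.2415
d((3, 6), (-19, 10)) = 22.3607
d((3, 6), (-8, -2)) = 13.6015
d((3, 6), (-26, -14)) = 35.2278
d((3, 6), (-13, 18)) = 20.0
d((20, -18), (1, 17)) = 39.8246
d((20, -18), (-21, 10)) = 49.6488
d((20, -18), (27, -17)) = 7.0711
d((20, -18), (-19, 10)) = 48.0104
d((20, -18), (-8, -2)) = 32.249
d((20, -18), (-26, -14)) = 46.1736
d((20, -18), (-13, 18)) = 48.8365
d((1, 17), (-21, 10)) = 23.0868
d((1, 17), (27, -17)) = 42.8019
d((1, 17), (-19, 10)) = 21.1896
d((1, 17), (-8, -2)) = 21.0238
d((1, 17), (-26, -14)) = 41.1096
d((1, 17), (-13, 18)) = 14.0357
d((-21, 10), (27, -17)) = 55.0727
d((-21, 10), (-19, 10)) = 2.0 <-- minimum
d((-21, 10), (-8, -2)) = 17.6918
d((-21, 10), (-26, -14)) = 24.5153
d((-21, 10), (-13, 18)) = 11.3137
d((27, -17), (-19, 10)) = 53.3385
d((27, -17), (-8, -2)) = 38.0789
d((27, -17), (-26, -14)) = 53.0848
d((27, -17), (-13, 18)) = 53.1507
d((-19, 10), (-8, -2)) = 16.2788
d((-19, 10), (-26, -14)) = 25.0
d((-19, 10), (-13, 18)) = 10.0
d((-8, -2), (-26, -14)) = 21.6333
d((-8, -2), (-13, 18)) = 20.6155
d((-26, -14), (-13, 18)) = 34.5398

Closest pair: (-21, 10) and (-19, 10) with distance 2.0

The closest pair is (-21, 10) and (-19, 10) with Euclidean distance 2.0. For 10 points, brute-force pairwise comparison is shown above. For large n, the divide-and-conquer algorithm (sort by x, recurse on halves, check the dividing strip) achieves O(n log n).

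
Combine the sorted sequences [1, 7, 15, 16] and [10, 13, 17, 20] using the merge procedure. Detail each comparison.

Merging process:

Compare 1 vs 10: take 1 from left. Merged: [1]
Compare 7 vs 10: take 7 from left. Merged: [1, 7]
Compare 15 vs 10: take 10 from right. Merged: [1, 7, 10]
Compare 15 vs 13: take 13 from right. Merged: [1, 7, 10, 13]
Compare 15 vs 17: take 15 from left. Merged: [1, 7, 10, 13, 15]
Compare 16 vs 17: take 16 from left. Merged: [1, 7, 10, 13, 15, 16]
Append remaining from right: [17, 20]. Merged: [1, 7, 10, 13, 15, 16, 17, 20]

Final merged array: [1, 7, 10, 13, 15, 16, 17, 20]
Total comparisons: 6

The merged array is [1, 7, 10, 13, 15, 16, 17, 20], requiring 6 comparisons. The merge step runs in O(n) time where n is the total number of elements.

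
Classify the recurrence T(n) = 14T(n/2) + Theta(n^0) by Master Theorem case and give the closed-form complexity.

Master Theorem for T(n) = 14T(n/2) + O(n^0):

a = 14, b = 2, c = 0
log_b(a) = log_2(14) = 3.8074

Case 1: c = 0 < log_2(14) = 3.8074
T(n) = O(n^(log_2 14))

For T(n) = 14T(n/2) + O(n^0): log_2(14) = 3.8074. This is Case 1 of the Master Theorem (c < log_b(a), work dominated by leaves), giving O(n^(log_2 14)).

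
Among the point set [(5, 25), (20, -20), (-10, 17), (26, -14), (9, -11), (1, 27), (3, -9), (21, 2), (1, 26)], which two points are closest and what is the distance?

Computing all pairwise distances among 9 points:

d((5, 25), (20, -20)) = 47.4342
d((5, 25), (-10, 17)) = 17.0
d((5, 25), (26, -14)) = 44.2945
d((5, 25), (9, -11)) = 36.2215
d((5, 25), (1, 27)) = 4.4721
d((5, 25), (3, -9)) = 34.0588
d((5, 25), (21, 2)) = 28.0179
d((5, 25), (1, 26)) = 4.1231
d((20, -20), (-10, 17)) = 47.634
d((20, -20), (26, -14)) = 8.4853
d((20, -20), (9, -11)) = 14.2127
d((20, -20), (1, 27)) = 50.6952
d((20, -20), (3, -9)) = 20.2485
d((20, -20), (21, 2)) = 22.0227
d((20, -20), (1, 26)) = 49.7695
d((-10, 17), (26, -14)) = 47.5079
d((-10, 17), (9, -11)) = 33.8378
d((-10, 17), (1, 27)) = 14.8661
d((-10, 17), (3, -9)) = 29.0689
d((-10, 17), (21, 2)) = 34.4384
d((-10, 17), (1, 26)) = 14.2127
d((26, -14), (9, -11)) = 17.2627
d((26, -14), (1, 27)) = 48.0208
d((26, -14), (3, -9)) = 23.5372
d((26, -14), (21, 2)) = 16.7631
d((26, -14), (1, 26)) = 47.1699
d((9, -11), (1, 27)) = 38.833
d((9, -11), (3, -9)) = 6.3246
d((9, -11), (21, 2)) = 17.6918
d((9, -11), (1, 26)) = 37.855
d((1, 27), (3, -9)) = 36.0555
d((1, 27), (21, 2)) = 32.0156
d((1, 27), (1, 26)) = 1.0 <-- minimum
d((3, -9), (21, 2)) = 21.095
d((3, -9), (1, 26)) = 35.0571
d((21, 2), (1, 26)) = 31.241

Closest pair: (1, 27) and (1, 26) with distance 1.0

The closest pair is (1, 27) and (1, 26) with Euclidean distance 1.0. For 9 points, brute-force pairwise comparison is shown above. For large n, the divide-and-conquer algorithm (sort by x, recurse on halves, check the dividing strip) achieves O(n log n).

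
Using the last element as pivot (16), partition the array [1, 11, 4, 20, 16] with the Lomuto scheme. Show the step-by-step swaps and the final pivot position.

Lomuto partition with pivot = 16:

Initial array: [1, 11, 4, 20, 16]

arr[0]=1 <= 16: swap with position 0, array becomes [1, 11, 4, 20, 16]
arr[1]=11 <= 16: swap with position 1, array becomes [1, 11, 4, 20, 16]
arr[2]=4 <= 16: swap with position 2, array becomes [1, 11, 4, 20, 16]
arr[3]=20 > 16: no swap

Place pivot at position 3: [1, 11, 4, 16, 20]
Pivot position: 3

After partitioning with pivot 16, the array becomes [1, 11, 4, 16, 20]. The pivot is placed at index 3. All elements to the left of the pivot are <= 16, and all elements to the right are > 16.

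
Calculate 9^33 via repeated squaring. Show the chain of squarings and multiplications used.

Computing 9^33 by squaring (build up from 9^1; each line after the first costs one multiplication):

9^1 = 9
9^2 = (9^1)^2 = 9^2 = 81
9^4 = (9^2)^2 = 81^2 = 6561
9^8 = (9^4)^2 = 6561^2 = 43046721
9^16 = (9^8)^2 = 43046721^2 = 1853020188851841
9^32 = (9^16)^2 = 1853020188851841^2 = 3433683820292512484657849089281
9^33 = 9 * 9^32 = 9 * 3433683820292512484657849089281 = 30903154382632612361920641803529

Result: 30903154382632612361920641803529
Multiplications needed: 6 (6 lines after 9^1)

9^33 = 30903154382632612361920641803529. Using exponentiation by squaring, this requires 6 multiplications. The key idea: if the exponent is even, square the half-power; if odd, multiply by the base once.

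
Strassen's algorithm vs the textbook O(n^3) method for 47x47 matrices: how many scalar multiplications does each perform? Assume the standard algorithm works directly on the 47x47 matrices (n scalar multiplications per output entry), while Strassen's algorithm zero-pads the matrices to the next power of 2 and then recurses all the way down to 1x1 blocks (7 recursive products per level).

Matrix multiplication for 47x47 matrices:

Strassen's algorithm requires power-of-2 dimensions. Pad 47x47 to 64x64 (next power of 2).

Standard algorithm: 47^3 = 103823 multiplications
Strassen's algorithm: 7^(log2(64)) = 7^6 = 117649 multiplications
Difference: 103823 - 117649 = -13826 (Strassen uses MORE here due to padding overhead — for small or just-over-power-of-2 n, padding can outweigh the per-level savings)

Standard: 103823 multiplications (47^3). Strassen: 117649 multiplications (7^6, after padding to 64x64). Strassen reduces 8 recursive multiplications to 7 at each level.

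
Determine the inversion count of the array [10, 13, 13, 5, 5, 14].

Finding inversions in [10, 13, 13, 5, 5, 14]:

(0, 3): arr[0]=10 > arr[3]=5
(0, 4): arr[0]=10 > arr[4]=5
(1, 3): arr[1]=13 > arr[3]=5
(1, 4): arr[1]=13 > arr[4]=5
(2, 3): arr[2]=13 > arr[3]=5
(2, 4): arr[2]=13 > arr[4]=5

Total inversions: 6

The array has 6 inversion(s): (0,3), (0,4), (1,3), (1,4), (2,3), (2,4). Each pair (i,j) satisfies i < j and arr[i] > arr[j].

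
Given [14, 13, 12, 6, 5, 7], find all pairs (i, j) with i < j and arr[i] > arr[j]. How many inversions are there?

Finding inversions in [14, 13, 12, 6, 5, 7]:

(0, 1): arr[0]=14 > arr[1]=13
(0, 2): arr[0]=14 > arr[2]=12
(0, 3): arr[0]=14 > arr[3]=6
(0, 4): arr[0]=14 > arr[4]=5
(0, 5): arr[0]=14 > arr[5]=7
(1, 2): arr[1]=13 > arr[2]=12
(1, 3): arr[1]=13 > arr[3]=6
(1, 4): arr[1]=13 > arr[4]=5
(1, 5): arr[1]=13 > arr[5]=7
(2, 3): arr[2]=12 > arr[3]=6
(2, 4): arr[2]=12 > arr[4]=5
(2, 5): arr[2]=12 > arr[5]=7
(3, 4): arr[3]=6 > arr[4]=5

Total inversions: 13

The array has 13 inversion(s): (0,1), (0,2), (0,3), (0,4), (0,5), (1,2), (1,3), (1,4), (1,5), (2,3), (2,4), (2,5), (3,4). Each pair (i,j) satisfies i < j and arr[i] > arr[j].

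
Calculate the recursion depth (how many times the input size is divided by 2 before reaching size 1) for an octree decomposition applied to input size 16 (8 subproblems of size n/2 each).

For divide and conquer with division factor 2:

Problem sizes at each level:
Level 0: 16
Level 1: 8
Level 2: 4
Level 3: 2
Level 4: 1

The root is level 0 and the size-1 base case is level 4 (the tree spans levels 0 through 4, i.e. 5 levels counting the root), so the depth is the number of divisions: log_2(16) = 4

The recursion tree depth is log_2(16) = 4. At each level, the problem size is divided by 2, so it takes 4 divisions to reduce to a base case of size 1. The algorithm makes 8 recursive calls at each level.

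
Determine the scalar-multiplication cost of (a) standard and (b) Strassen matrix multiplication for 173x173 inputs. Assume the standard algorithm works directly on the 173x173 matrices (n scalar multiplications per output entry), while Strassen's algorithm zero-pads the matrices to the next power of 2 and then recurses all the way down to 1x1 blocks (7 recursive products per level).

Matrix multiplication for 173x173 matrices:

Strassen's algorithm requires power-of-2 dimensions. Pad 173x173 to 256x256 (next power of 2).

Standard algorithm: 173^3 = 5177717 multiplications
Strassen's algorithm: 7^(log2(256)) = 7^8 = 5764801 multiplications
Difference: 5177717 - 5764801 = -587084 (Strassen uses MORE here due to padding overhead — for small or just-over-power-of-2 n, padding can outweigh the per-level savings)

Standard: 5177717 multiplications (173^3). Strassen: 5764801 multiplications (7^8, after padding to 256x256). Strassen reduces 8 recursive multiplications to 7 at each level.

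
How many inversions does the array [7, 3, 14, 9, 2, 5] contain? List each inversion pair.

Finding inversions in [7, 3, 14, 9, 2, 5]:

(0, 1): arr[0]=7 > arr[1]=3
(0, 4): arr[0]=7 > arr[4]=2
(0, 5): arr[0]=7 > arr[5]=5
(1, 4): arr[1]=3 > arr[4]=2
(2, 3): arr[2]=14 > arr[3]=9
(2, 4): arr[2]=14 > arr[4]=2
(2, 5): arr[2]=14 > arr[5]=5
(3, 4): arr[3]=9 > arr[4]=2
(3, 5): arr[3]=9 > arr[5]=5

Total inversions: 9

The array has 9 inversion(s): (0,1), (0,4), (0,5), (1,4), (2,3), (2,4), (2,5), (3,4), (3,5). Each pair (i,j) satisfies i < j and arr[i] > arr[j].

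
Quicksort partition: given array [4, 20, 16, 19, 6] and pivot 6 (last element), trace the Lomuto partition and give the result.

Lomuto partition with pivot = 6:

Initial array: [4, 20, 16, 19, 6]

arr[0]=4 <= 6: swap with position 0, array becomes [4, 20, 16, 19, 6]
arr[1]=20 > 6: no swap
arr[2]=16 > 6: no swap
arr[3]=19 > 6: no swap

Place pivot at position 1: [4, 6, 16, 19, 20]
Pivot position: 1

After partitioning with pivot 6, the array becomes [4, 6, 16, 19, 20]. The pivot is placed at index 1. All elements to the left of the pivot are <= 6, and all elements to the right are > 6.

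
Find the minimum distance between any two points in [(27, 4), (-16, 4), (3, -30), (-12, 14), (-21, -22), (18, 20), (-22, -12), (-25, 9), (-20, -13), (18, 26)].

Computing all pairwise distances among 10 points:

d((27, 4), (-16, 4)) = 43.0
d((27, 4), (3, -30)) = 41.6173
d((27, 4), (-12, 14)) = 40.2616
d((27, 4), (-21, -22)) = 54.5894
d((27, 4), (18, 20)) = 18.3576
d((27, 4), (-22, -12)) = 51.5461
d((27, 4), (-25, 9)) = 52.2398
d((27, 4), (-20, -13)) = 49.98
d((27, 4), (18, 26)) = 23.7697
d((-16, 4), (3, -30)) = 38.9487
d((-16, 4), (-12, 14)) = 10.7703
d((-16, 4), (-21, -22)) = 26.4764
d((-16, 4), (18, 20)) = 37.5766
d((-16, 4), (-22, -12)) = 17.088
d((-16, 4), (-25, 9)) = 10.2956
d((-16, 4), (-20, -13)) = 17.4642
d((-16, 4), (18, 26)) = 40.4969
d((3, -30), (-12, 14)) = 46.4866
d((3, -30), (-21, -22)) = 25.2982
d((3, -30), (18, 20)) = 52.2015
d((3, -30), (-22, -12)) = 30.8058
d((3, -30), (-25, 9)) = 48.0104
d((3, -30), (-20, -13)) = 28.6007
d((3, -30), (18, 26)) = 57.9741
d((-12, 14), (-21, -22)) = 37.108
d((-12, 14), (18, 20)) = 30.5941
d((-12, 14), (-22, -12)) = 27.8568
d((-12, 14), (-25, 9)) = 13.9284
d((-12, 14), (-20, -13)) = 28.1603
d((-12, 14), (18, 26)) = 32.311
d((-21, -22), (18, 20)) = 57.3149
d((-21, -22), (-22, -12)) = 10.0499
d((-21, -22), (-25, 9)) = 31.257
d((-21, -22), (-20, -13)) = 9.0554
d((-21, -22), (18, 26)) = 61.8466
d((18, 20), (-22, -12)) = 51.225
d((18, 20), (-25, 9)) = 44.3847
d((18, 20), (-20, -13)) = 50.3289
d((18, 20), (18, 26)) = 6.0
d((-22, -12), (-25, 9)) = 21.2132
d((-22, -12), (-20, -13)) = 2.2361 <-- minimum
d((-22, -12), (18, 26)) = 55.1725
d((-25, 9), (-20, -13)) = 22.561
d((-25, 9), (18, 26)) = 46.2385
d((-20, -13), (18, 26)) = 54.4518

Closest pair: (-22, -12) and (-20, -13) with distance 2.2361

The closest pair is (-22, -12) and (-20, -13) with Euclidean distance 2.2361. For 10 points, brute-force pairwise comparison is shown above. For large n, the divide-and-conquer algorithm (sort by x, recurse on halves, check the dividing strip) achieves O(n log n).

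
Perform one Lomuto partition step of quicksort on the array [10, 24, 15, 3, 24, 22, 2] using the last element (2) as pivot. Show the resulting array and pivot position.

Lomuto partition with pivot = 2:

Initial array: [10, 24, 15, 3, 24, 22, 2]

arr[0]=10 > 2: no swap
arr[1]=24 > 2: no swap
arr[2]=15 > 2: no swap
arr[3]=3 > 2: no swap
arr[4]=24 > 2: no swap
arr[5]=22 > 2: no swap

Place pivot at position 0: [2, 24, 15, 3, 24, 22, 10]
Pivot position: 0

After partitioning with pivot 2, the array becomes [2, 24, 15, 3, 24, 22, 10]. The pivot is placed at index 0. All elements to the left of the pivot are <= 2, and all elements to the right are > 2.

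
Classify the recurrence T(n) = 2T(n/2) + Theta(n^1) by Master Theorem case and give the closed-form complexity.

Master Theorem for T(n) = 2T(n/2) + O(n^1):

a = 2, b = 2, c = 1
log_b(a) = log_2(2) = 1.0000

Case 2: c = 1 = log_2(2) = 1.0000
T(n) = O(n^1 log n) = O(n log n)

For T(n) = 2T(n/2) + O(n^1): log_2(2) = 1.0000. This is Case 2 of the Master Theorem (c = log_b(a), equal work at all levels), giving O(n log n).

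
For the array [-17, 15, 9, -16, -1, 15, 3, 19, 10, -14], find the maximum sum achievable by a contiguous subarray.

Using Kadane's algorithm on [-17, 15, 9, -16, -1, 15, 3, 19, 10, -14]:

Scanning through the array:
Position 1 (value 15): max_ending_here = 15, max_so_far = 15
Position 2 (value 9): max_ending_here = 24, max_so_far = 24
Position 3 (value -16): max_ending_here = 8, max_so_far = 24
Position 4 (value -1): max_ending_here = 7, max_so_far = 24
Position 5 (value 15): max_ending_here = 22, max_so_far = 24
Position 6 (value 3): max_ending_here = 25, max_so_far = 25
Position 7 (value 19): max_ending_here = 44, max_so_far = 44
Position 8 (value 10): max_ending_here = 54, max_so_far = 54
Position 9 (value -14): max_ending_here = 40, max_so_far = 54

Maximum subarray: [15, 9, -16, -1, 15, 3, 19, 10]
Maximum sum: 54

The maximum subarray is [15, 9, -16, -1, 15, 3, 19, 10] with sum 54. This subarray runs from index 1 to index 8.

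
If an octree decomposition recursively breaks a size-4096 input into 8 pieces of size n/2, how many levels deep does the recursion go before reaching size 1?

For divide and conquer with division factor 2:

Problem sizes at each level:
Level 0: 4096
Level 1: 2048
Level 2: 1024
Level 3: 512
Level 4: 256
Level 5: 128
Level 6: 64
Level 7: 32
Level 8: 16
Level 9: 8
Level 10: 4
Level 11: 2
Level 12: 1

The root is level 0 and the size-1 base case is level 12 (the tree spans levels 0 through 12, i.e. 13 levels counting the root), so the depth is the number of divisions: log_2(4096) = 12

The recursion tree depth is log_2(4096) = 12. At each level, the problem size is divided by 2, so it takes 12 divisions to reduce to a base case of size 1. The algorithm makes 8 recursive calls at each level.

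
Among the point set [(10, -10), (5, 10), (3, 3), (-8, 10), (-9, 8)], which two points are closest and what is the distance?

Computing all pairwise distances among 5 points:

d((10, -10), (5, 10)) = 20.6155
d((10, -10), (3, 3)) = 14.7648
d((10, -10), (-8, 10)) = 26.9072
d((10, -10), (-9, 8)) = 26.1725
d((5, 10), (3, 3)) = 7.2801
d((5, 10), (-8, 10)) = 13.0
d((5, 10), (-9, 8)) = 14.1421
d((3, 3), (-8, 10)) = 13.0384
d((3, 3), (-9, 8)) = 13.0
d((-8, 10), (-9, 8)) = 2.2361 <-- minimum

Closest pair: (-8, 10) and (-9, 8) with distance 2.2361

The closest pair is (-8, 10) and (-9, 8) with Euclidean distance 2.2361. For 5 points, brute-force pairwise comparison is shown above. For large n, the divide-and-conquer algorithm (sort by x, recurse on halves, check the dividing strip) achieves O(n log n).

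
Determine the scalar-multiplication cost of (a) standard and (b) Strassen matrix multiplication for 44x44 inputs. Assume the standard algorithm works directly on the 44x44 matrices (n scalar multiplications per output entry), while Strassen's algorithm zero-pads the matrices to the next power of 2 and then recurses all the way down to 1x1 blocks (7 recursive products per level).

Matrix multiplication for 44x44 matrices:

Strassen's algorithm requires power-of-2 dimensions. Pad 44x44 to 64x64 (next power of 2).

Standard algorithm: 44^3 = 85184 multiplications
Strassen's algorithm: 7^(log2(64)) = 7^6 = 117649 multiplications
Difference: 85184 - 117649 = -32465 (Strassen uses MORE here due to padding overhead — for small or just-over-power-of-2 n, padding can outweigh the per-level savings)

Standard: 85184 multiplications (44^3). Strassen: 117649 multiplications (7^6, after padding to 64x64). Strassen reduces 8 recursive multiplications to 7 at each level.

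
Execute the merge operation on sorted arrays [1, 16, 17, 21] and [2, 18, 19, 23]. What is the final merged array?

Merging process:

Compare 1 vs 2: take 1 from left. Merged: [1]
Compare 16 vs 2: take 2 from right. Merged: [1, 2]
Compare 16 vs 18: take 16 from left. Merged: [1, 2, 16]
Compare 17 vs 18: take 17 from left. Merged: [1, 2, 16, 17]
Compare 21 vs 18: take 18 from right. Merged: [1, 2, 16, 17, 18]
Compare 21 vs 19: take 19 from right. Merged: [1, 2, 16, 17, 18, 19]
Compare 21 vs 23: take 21 from left. Merged: [1, 2, 16, 17, 18, 19, 21]
Append remaining from right: [23]. Merged: [1, 2, 16, 17, 18, 19, 21, 23]

Final merged array: [1, 2, 16, 17, 18, 19, 21, 23]
Total comparisons: 7

The merged array is [1, 2, 16, 17, 18, 19, 21, 23], requiring 7 comparisons. The merge step runs in O(n) time where n is the total number of elements.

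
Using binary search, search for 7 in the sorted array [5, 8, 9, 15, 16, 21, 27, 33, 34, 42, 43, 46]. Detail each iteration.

Binary search for 7 in [5, 8, 9, 15, 16, 21, 27, 33, 34, 42, 43, 46]:

lo=0, hi=11, mid=5, arr[mid]=21 -> 21 > 7, search left half
lo=0, hi=4, mid=2, arr[mid]=9 -> 9 > 7, search left half
lo=0, hi=1, mid=0, arr[mid]=5 -> 5 < 7, search right half
lo=1, hi=1, mid=1, arr[mid]=8 -> 8 > 7, search left half
lo=1 > hi=0, target 7 not found

Binary search determines that 7 is not in the array after 4 comparisons. The search space was exhausted without finding the target.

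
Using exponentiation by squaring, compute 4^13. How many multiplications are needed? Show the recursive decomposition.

Computing 4^13 by squaring (build up from 4^1; each line after the first costs one multiplication):

4^1 = 4
4^2 = (4^1)^2 = 4^2 = 16
4^3 = 4 * 4^2 = 4 * 16 = 64
4^6 = (4^3)^2 = 64^2 = 4096
4^12 = (4^6)^2 = 4096^2 = 16777216
4^13 = 4 * 4^12 = 4 * 16777216 = 67108864

Result: 67108864
Multiplications needed: 5 (5 lines after 4^1)

4^13 = 67108864. Using exponentiation by squaring, this requires 5 multiplications. The key idea: if the exponent is even, square the half-power; if odd, multiply by the base once.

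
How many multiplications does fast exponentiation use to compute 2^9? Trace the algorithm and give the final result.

Computing 2^9 by squaring (build up from 2^1; each line after the first costs one multiplication):

2^1 = 2
2^2 = (2^1)^2 = 2^2 = 4
2^4 = (2^2)^2 = 4^2 = 16
2^8 = (2^4)^2 = 16^2 = 256
2^9 = 2 * 2^8 = 2 * 256 = 512

Result: 512
Multiplications needed: 4 (4 lines after 2^1)

2^9 = 512. Using exponentiation by squaring, this requires 4 multiplications. The key idea: if the exponent is even, square the half-power; if odd, multiply by the base once.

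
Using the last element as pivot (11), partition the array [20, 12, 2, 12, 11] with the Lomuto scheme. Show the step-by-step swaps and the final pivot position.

Lomuto partition with pivot = 11:

Initial array: [20, 12, 2, 12, 11]

arr[0]=20 > 11: no swap
arr[1]=12 > 11: no swap
arr[2]=2 <= 11: swap with position 0, array becomes [2, 12, 20, 12, 11]
arr[3]=12 > 11: no swap

Place pivot at position 1: [2, 11, 20, 12, 12]
Pivot position: 1

After partitioning with pivot 11, the array becomes [2, 11, 20, 12, 12]. The pivot is placed at index 1. All elements to the left of the pivot are <= 11, and all elements to the right are > 11.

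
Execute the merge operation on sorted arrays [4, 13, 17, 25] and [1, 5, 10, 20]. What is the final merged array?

Merging process:

Compare 4 vs 1: take 1 from right. Merged: [1]
Compare 4 vs 5: take 4 from left. Merged: [1, 4]
Compare 13 vs 5: take 5 from right. Merged: [1, 4, 5]
Compare 13 vs 10: take 10 from right. Merged: [1, 4, 5, 10]
Compare 13 vs 20: take 13 from left. Merged: [1, 4, 5, 10, 13]
Compare 17 vs 20: take 17 from left. Merged: [1, 4, 5, 10, 13, 17]
Compare 25 vs 20: take 20 from right. Merged: [1, 4, 5, 10, 13, 17, 20]
Append remaining from left: [25]. Merged: [1, 4, 5, 10, 13, 17, 20, 25]

Final merged array: [1, 4, 5, 10, 13, 17, 20, 25]
Total comparisons: 7

The merged array is [1, 4, 5, 10, 13, 17, 20, 25], requiring 7 comparisons. The merge step runs in O(n) time where n is the total number of elements.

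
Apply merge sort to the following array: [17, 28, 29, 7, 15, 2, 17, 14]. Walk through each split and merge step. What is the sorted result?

Merge sort trace:

Split: [17, 28, 29, 7, 15, 2, 17, 14] -> [17, 28, 29, 7] and [15, 2, 17, 14]
  Split: [17, 28, 29, 7] -> [17, 28] and [29, 7]
    Split: [17, 28] -> [17] and [28]
    Merge: [17] + [28] -> [17, 28]
    Split: [29, 7] -> [29] and [7]
    Merge: [29] + [7] -> [7, 29]
  Merge: [17, 28] + [7, 29] -> [7, 17, 28, 29]
  Split: [15, 2, 17, 14] -> [15, 2] and [17, 14]
    Split: [15, 2] -> [15] and [2]
    Merge: [15] + [2] -> [2, 15]
    Split: [17, 14] -> [17] and [14]
    Merge: [17] + [14] -> [14, 17]
  Merge: [2, 15] + [14, 17] -> [2, 14, 15, 17]
Merge: [7, 17, 28, 29] + [2, 14, 15, 17] -> [2, 7, 14, 15, 17, 17, 28, 29]

Final sorted array: [2, 7, 14, 15, 17, 17, 28, 29]

The merge sort proceeds by recursively splitting the array and merging sorted halves.
After all merges, the sorted array is [2, 7, 14, 15, 17, 17, 28, 29].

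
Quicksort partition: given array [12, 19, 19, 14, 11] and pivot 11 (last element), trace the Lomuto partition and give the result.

Lomuto partition with pivot = 11:

Initial array: [12, 19, 19, 14, 11]

arr[0]=12 > 11: no swap
arr[1]=19 > 11: no swap
arr[2]=19 > 11: no swap
arr[3]=14 > 11: no swap

Place pivot at position 0: [11, 19, 19, 14, 12]
Pivot position: 0

After partitioning with pivot 11, the array becomes [11, 19, 19, 14, 12]. The pivot is placed at index 0. All elements to the left of the pivot are <= 11, and all elements to the right are > 11.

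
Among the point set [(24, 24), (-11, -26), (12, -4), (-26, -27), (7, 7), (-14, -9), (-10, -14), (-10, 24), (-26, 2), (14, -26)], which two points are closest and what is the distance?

Computing all pairwise distances among 10 points:

d((24, 24), (-11, -26)) = 61.0328
d((24, 24), (12, -4)) = 30.4631
d((24, 24), (-26, -27)) = 71.4213
d((24, 24), (7, 7)) = 24.0416
d((24, 24), (-14, -9)) = 50.3289
d((24, 24), (-10, -14)) = 50.9902
d((24, 24), (-10, 24)) = 34.0
d((24, 24), (-26, 2)) = 54.626
d((24, 24), (14, -26)) = 50.9902
d((-11, -26), (12, -4)) = 31.8277
d((-11, -26), (-26, -27)) = 15.0333
d((-11, -26), (7, 7)) = 37.5899
d((-11, -26), (-14, -9)) = 17.2627
d((-11, -26), (-10, -14)) = 12.0416
d((-11, -26), (-10, 24)) = 50.01
d((-11, -26), (-26, 2)) = 31.7648
d((-11, -26), (14, -26)) = 25.0
d((12, -4), (-26, -27)) = 44.4185
d((12, -4), (7, 7)) = 12.083
d((12, -4), (-14, -9)) = 26.4764
d((12, -4), (-10, -14)) = 24.1661
d((12, -4), (-10, 24)) = 35.609
d((12, -4), (-26, 2)) = 38.4708
d((12, -4), (14, -26)) = 22.0907
d((-26, -27), (7, 7)) = 47.3814
d((-26, -27), (-14, -9)) = 21.6333
d((-26, -27), (-10, -14)) = 20.6155
d((-26, -27), (-10, 24)) = 53.4509
d((-26, -27), (-26, 2)) = 29.0
d((-26, -27), (14, -26)) = 40.0125
d((7, 7), (-14, -9)) = 26.4008
d((7, 7), (-10, -14)) = 27.0185
d((7, 7), (-10, 24)) = 24.0416
d((7, 7), (-26, 2)) = 33.3766
d((7, 7), (14, -26)) = 33.7343
d((-14, -9), (-10, -14)) = 6.4031 <-- minimum
d((-14, -9), (-10, 24)) = 33.2415
d((-14, -9), (-26, 2)) = 16.2788
d((-14, -9), (14, -26)) = 32.7567
d((-10, -14), (-10, 24)) = 38.0
d((-10, -14), (-26, 2)) = 22.6274
d((-10, -14), (14, -26)) = 26.8328
d((-10, 24), (-26, 2)) = 27.2029
d((-10, 24), (14, -26)) = 55.4617
d((-26, 2), (14, -26)) = 48.8262

Closest pair: (-14, -9) and (-10, -14) with distance 6.4031

The closest pair is (-14, -9) and (-10, -14) with Euclidean distance 6.4031. For 10 points, brute-force pairwise comparison is shown above. For large n, the divide-and-conquer algorithm (sort by x, recurse on halves, check the dividing strip) achieves O(n log n).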